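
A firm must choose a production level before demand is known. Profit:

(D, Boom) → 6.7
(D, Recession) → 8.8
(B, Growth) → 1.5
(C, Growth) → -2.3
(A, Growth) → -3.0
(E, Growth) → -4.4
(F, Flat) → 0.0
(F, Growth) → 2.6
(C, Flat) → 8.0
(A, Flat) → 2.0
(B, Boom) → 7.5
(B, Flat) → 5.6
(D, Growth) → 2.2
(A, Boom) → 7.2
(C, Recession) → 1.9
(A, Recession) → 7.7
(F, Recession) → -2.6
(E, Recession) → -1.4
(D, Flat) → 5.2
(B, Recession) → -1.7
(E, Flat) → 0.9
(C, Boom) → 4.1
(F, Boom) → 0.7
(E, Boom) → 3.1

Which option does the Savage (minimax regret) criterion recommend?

Column bests: Recession=8.8, Flat=8.0, Growth=2.6, Boom=7.5.
A regrets: 1.1, 6.0, 5.6, 0.3 → max 6.0
B regrets: 10.5, 2.4, 1.1, 0.0 → max 10.5
C regrets: 6.9, 0.0, 4.9, 3.4 → max 6.9
D regrets: 0.0, 2.8, 0.4, 0.8 → max 2.8
E regrets: 10.2, 7.1, 7.0, 4.4 → max 10.2
F regrets: 11.4, 8.0, 0.0, 6.8 → max 11.4
Smallest max regret = 2.8 → D.

D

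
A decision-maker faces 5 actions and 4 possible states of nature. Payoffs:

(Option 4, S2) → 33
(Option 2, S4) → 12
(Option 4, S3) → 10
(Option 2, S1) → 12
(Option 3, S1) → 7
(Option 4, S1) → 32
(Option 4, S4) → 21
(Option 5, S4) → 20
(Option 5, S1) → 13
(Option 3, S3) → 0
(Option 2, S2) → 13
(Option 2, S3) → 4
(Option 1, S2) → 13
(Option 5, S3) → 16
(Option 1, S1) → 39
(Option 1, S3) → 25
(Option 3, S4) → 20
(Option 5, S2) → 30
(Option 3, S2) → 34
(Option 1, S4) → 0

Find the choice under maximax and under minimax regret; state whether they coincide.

maximax → Option 1; minimax regret → Option 4 (disagree)

Row maxima: Option 1=39, Option 2=13, Option 3=34, Option 4=33, Option 5=30
Best best-case = 39 → Option 1.
Column bests: S1=39, S2=34, S3=25, S4=21.
Option 1 regrets: 0, 21, 0, 21 → max 21
Option 2 regrets: 27, 21, 21, 9 → max 27
Option 3 regrets: 32, 0, 25, 1 → max 32
Option 4 regrets: 7, 1, 15, 0 → max 15
Option 5 regrets: 26, 4, 9, 1 → max 26
Smallest max regret = 15 → Option 4.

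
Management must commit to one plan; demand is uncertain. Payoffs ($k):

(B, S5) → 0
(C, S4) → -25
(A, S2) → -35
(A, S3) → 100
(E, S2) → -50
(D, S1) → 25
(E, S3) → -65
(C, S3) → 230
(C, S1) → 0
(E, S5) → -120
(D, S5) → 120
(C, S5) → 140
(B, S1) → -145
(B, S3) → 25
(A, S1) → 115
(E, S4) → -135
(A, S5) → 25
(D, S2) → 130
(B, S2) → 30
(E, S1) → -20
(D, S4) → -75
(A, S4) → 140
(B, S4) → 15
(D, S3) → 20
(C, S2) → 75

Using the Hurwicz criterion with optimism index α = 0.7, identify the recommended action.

C

A: 0.7·140 + 0.3·(-35) = 87.5
B: 0.7·30 + 0.3·(-145) = -22.5
C: 0.7·230 + 0.3·(-25) = 153.5
D: 0.7·130 + 0.3·(-75) = 68.5
E: 0.7·(-20) + 0.3·(-135) = -54.5
Highest Hurwicz score = 153.5 → C.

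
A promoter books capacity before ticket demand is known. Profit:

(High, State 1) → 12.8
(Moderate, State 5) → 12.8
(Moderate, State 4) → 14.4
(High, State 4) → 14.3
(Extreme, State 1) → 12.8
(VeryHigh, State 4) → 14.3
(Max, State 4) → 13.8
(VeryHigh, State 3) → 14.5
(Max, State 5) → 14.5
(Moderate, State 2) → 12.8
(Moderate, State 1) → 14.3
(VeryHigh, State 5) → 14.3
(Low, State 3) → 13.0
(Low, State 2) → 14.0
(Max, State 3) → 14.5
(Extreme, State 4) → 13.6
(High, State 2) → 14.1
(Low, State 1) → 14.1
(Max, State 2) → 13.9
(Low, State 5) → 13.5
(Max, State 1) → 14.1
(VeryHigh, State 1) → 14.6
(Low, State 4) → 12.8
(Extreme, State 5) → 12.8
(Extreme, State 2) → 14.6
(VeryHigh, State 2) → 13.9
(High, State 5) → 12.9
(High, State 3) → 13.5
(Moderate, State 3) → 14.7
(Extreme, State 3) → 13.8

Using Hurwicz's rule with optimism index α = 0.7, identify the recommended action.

VeryHigh

Low: 0.7·14.1 + 0.3·12.8 = 13.71
Moderate: 0.7·14.7 + 0.3·12.8 = 14.13
High: 0.7·14.3 + 0.3·12.8 = 13.85
VeryHigh: 0.7·14.6 + 0.3·13.9 = 14.39
Extreme: 0.7·14.6 + 0.3·12.8 = 14.06
Max: 0.7·14.5 + 0.3·13.8 = 14.29
Highest Hurwicz score = 14.39 → VeryHigh.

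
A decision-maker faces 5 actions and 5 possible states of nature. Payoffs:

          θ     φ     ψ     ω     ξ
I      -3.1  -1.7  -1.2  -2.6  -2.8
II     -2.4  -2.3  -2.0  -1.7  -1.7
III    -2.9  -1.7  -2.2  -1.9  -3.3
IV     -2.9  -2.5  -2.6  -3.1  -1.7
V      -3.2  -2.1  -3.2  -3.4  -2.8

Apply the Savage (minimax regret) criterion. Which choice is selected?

Column bests: θ=-2.4, φ=-1.7, ψ=-1.2, ω=-1.7, ξ=-1.7.
I regrets: 0.7, 0.0, 0.0, 0.9, 1.1 → max 1.1
II regrets: 0.0, 0.6, 0.8, 0.0, 0.0 → max 0.8
III regrets: 0.5, 0.0, 1.0, 0.2, 1.6 → max 1.6
IV regrets: 0.5, 0.8, 1.4, 1.4, 0.0 → max 1.4
V regrets: 0.8, 0.4, 2.0, 1.7, 1.1 → max 2.0
Smallest max regret = 0.8 → II.

II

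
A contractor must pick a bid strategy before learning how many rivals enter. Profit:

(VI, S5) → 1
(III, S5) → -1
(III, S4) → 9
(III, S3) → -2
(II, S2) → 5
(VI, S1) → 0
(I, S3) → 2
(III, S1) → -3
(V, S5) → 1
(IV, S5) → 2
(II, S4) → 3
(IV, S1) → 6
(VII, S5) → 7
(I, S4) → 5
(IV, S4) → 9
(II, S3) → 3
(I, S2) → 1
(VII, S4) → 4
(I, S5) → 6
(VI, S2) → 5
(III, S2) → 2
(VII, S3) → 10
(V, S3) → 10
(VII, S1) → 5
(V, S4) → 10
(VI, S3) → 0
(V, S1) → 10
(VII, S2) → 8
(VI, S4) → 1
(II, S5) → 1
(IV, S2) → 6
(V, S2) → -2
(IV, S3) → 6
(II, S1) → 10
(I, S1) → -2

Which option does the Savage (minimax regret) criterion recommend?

Column bests: S1=10, S2=8, S3=10, S4=10, S5=7.
I regrets: 12, 7, 8, 5, 1 → max 12
II regrets: 0, 3, 7, 7, 6 → max 7
III regrets: 13, 6, 12, 1, 8 → max 13
IV regrets: 4, 2, 4, 1, 5 → max 5
V regrets: 0, 10, 0, 0, 6 → max 10
VI regrets: 10, 3, 10, 9, 6 → max 10
VII regrets: 5, 0, 0, 6, 0 → max 6
Smallest max regret = 5 → IV.

IV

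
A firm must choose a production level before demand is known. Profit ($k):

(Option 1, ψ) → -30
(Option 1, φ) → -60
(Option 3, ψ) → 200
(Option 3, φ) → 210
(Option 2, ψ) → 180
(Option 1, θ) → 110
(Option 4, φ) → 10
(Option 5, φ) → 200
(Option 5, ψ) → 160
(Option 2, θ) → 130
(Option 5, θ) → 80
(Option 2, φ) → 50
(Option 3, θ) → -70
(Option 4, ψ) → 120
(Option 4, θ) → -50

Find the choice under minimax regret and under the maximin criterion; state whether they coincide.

Column bests: θ=130, φ=210, ψ=200.
Option 1 regrets: 20, 270, 230 → max 270
Option 2 regrets: 0, 160, 20 → max 160
Option 3 regrets: 200, 0, 0 → max 200
Option 4 regrets: 180, 200, 80 → max 200
Option 5 regrets: 50, 10, 40 → max 50
Smallest max regret = 50 → Option 5.
Row minima: Option 1=-60, Option 2=50, Option 3=-70, Option 4=-50, Option 5=80
Best worst-case = 80 → Option 5.

minimax regret → Option 5; maximin → Option 5 (agree)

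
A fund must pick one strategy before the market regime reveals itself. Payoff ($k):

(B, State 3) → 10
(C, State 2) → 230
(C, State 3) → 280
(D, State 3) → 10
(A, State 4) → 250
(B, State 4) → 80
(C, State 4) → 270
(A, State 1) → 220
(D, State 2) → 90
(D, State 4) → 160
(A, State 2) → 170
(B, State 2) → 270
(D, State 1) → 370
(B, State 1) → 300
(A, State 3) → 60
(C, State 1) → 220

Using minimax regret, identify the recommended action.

C

Column bests: State 1=370, State 2=270, State 3=280, State 4=270.
A regrets: 150, 100, 220, 20 → max 220
B regrets: 70, 0, 270, 190 → max 270
C regrets: 150, 40, 0, 0 → max 150
D regrets: 0, 180, 270, 110 → max 270
Smallest max regret = 150 → C.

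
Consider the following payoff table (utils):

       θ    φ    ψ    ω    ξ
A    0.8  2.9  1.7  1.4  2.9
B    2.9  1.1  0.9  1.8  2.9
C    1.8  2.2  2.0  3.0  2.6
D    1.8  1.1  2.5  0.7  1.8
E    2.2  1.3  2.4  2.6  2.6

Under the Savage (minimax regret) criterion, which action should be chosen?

C

Column bests: θ=2.9, φ=2.9, ψ=2.5, ω=3.0, ξ=2.9.
A regrets: 2.1, 0.0, 0.8, 1.6, 0.0 → max 2.1
B regrets: 0.0, 1.8, 1.6, 1.2, 0.0 → max 1.8
C regrets: 1.1, 0.7, 0.5, 0.0, 0.3 → max 1.1
D regrets: 1.1, 1.8, 0.0, 2.3, 1.1 → max 2.3
E regrets: 0.7, 1.6, 0.1, 0.4, 0.3 → max 1.6
Smallest max regret = 1.1 → C.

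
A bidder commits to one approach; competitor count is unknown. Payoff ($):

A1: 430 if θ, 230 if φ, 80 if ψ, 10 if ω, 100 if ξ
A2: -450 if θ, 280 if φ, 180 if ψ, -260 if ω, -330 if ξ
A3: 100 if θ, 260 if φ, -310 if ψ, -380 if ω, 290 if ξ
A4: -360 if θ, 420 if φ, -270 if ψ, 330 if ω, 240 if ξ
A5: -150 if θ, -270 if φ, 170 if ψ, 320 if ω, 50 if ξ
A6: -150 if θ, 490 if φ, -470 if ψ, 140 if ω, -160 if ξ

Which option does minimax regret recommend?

A1

Column bests: θ=430, φ=490, ψ=180, ω=330, ξ=290.
A1 regrets: 0, 260, 100, 320, 190 → max 320
A2 regrets: 880, 210, 0, 590, 620 → max 880
A3 regrets: 330, 230, 490, 710, 0 → max 710
A4 regrets: 790, 70, 450, 0, 50 → max 790
A5 regrets: 580, 760, 10, 10, 240 → max 760
A6 regrets: 580, 0, 650, 190, 450 → max 650
Smallest max regret = 320 → A1.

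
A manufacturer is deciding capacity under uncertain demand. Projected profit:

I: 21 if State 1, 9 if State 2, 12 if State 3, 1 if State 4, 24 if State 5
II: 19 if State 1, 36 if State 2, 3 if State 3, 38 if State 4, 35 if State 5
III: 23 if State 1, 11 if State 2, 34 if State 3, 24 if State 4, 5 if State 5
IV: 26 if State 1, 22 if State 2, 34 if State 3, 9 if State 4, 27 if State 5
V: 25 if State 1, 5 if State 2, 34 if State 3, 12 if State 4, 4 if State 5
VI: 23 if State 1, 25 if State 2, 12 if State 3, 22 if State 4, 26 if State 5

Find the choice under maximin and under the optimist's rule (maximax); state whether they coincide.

maximin → VI; maximax → II (disagree)

Row minima: I=1, II=3, III=5, IV=9, V=4, VI=12
Best worst-case = 12 → VI.
Row maxima: I=24, II=38, III=34, IV=34, V=34, VI=26
Best best-case = 38 → II.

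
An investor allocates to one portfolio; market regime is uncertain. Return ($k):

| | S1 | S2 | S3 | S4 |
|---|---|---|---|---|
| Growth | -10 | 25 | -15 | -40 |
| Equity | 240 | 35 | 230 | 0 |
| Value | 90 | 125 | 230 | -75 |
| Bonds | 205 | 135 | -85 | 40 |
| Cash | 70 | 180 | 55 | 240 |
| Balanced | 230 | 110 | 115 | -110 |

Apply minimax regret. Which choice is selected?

Cash

Column bests: S1=240, S2=180, S3=230, S4=240.
Growth regrets: 250, 155, 245, 280 → max 280
Equity regrets: 0, 145, 0, 240 → max 240
Value regrets: 150, 55, 0, 315 → max 315
Bonds regrets: 35, 45, 315, 200 → max 315
Cash regrets: 170, 0, 175, 0 → max 175
Balanced regrets: 10, 70, 115, 350 → max 350
Smallest max regret = 175 → Cash.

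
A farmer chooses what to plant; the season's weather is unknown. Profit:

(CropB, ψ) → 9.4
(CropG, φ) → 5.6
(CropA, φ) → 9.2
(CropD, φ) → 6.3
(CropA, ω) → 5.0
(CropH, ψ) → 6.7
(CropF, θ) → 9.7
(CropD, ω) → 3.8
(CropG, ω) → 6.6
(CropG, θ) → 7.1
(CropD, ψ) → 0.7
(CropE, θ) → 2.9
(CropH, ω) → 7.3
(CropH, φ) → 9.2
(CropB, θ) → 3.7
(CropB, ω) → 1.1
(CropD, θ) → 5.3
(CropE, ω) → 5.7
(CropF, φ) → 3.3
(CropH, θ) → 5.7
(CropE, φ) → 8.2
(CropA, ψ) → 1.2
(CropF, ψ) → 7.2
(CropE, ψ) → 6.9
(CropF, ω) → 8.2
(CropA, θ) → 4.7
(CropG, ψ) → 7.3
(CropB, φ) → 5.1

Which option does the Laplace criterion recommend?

CropH

Row averages: CropD=4.025, CropH=7.225, CropE=5.925, CropF=7.1, CropB=4.825, CropG=6.65, CropA=5.025
Highest average = 7.225 → CropH.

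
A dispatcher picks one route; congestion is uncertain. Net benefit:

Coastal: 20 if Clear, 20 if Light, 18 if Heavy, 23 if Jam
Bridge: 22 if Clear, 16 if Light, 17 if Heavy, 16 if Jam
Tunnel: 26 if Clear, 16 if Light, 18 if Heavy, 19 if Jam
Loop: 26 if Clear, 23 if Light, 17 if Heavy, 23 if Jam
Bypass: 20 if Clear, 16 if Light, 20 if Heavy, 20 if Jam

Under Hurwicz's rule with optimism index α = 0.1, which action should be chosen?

Coastal: 0.1·23 + 0.9·18 = 18.5
Bridge: 0.1·22 + 0.9·16 = 16.6
Tunnel: 0.1·26 + 0.9·16 = 17
Loop: 0.1·26 + 0.9·17 = 17.9
Bypass: 0.1·20 + 0.9·16 = 16.4
Highest Hurwicz score = 18.5 → Coastal.

Coastal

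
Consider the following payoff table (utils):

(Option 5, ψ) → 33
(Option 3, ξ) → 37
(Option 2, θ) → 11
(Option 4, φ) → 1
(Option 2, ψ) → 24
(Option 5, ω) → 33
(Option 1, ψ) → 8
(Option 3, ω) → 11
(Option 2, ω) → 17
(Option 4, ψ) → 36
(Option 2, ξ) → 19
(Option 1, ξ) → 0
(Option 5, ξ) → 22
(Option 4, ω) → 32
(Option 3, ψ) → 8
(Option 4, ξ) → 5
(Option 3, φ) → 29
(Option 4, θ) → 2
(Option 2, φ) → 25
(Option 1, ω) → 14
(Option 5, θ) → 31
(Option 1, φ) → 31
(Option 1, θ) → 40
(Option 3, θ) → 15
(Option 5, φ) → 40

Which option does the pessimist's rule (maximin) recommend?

Row minima: Option 1=0, Option 2=11, Option 3=8, Option 4=1, Option 5=22
Best worst-case = 22 → Option 5.

Option 5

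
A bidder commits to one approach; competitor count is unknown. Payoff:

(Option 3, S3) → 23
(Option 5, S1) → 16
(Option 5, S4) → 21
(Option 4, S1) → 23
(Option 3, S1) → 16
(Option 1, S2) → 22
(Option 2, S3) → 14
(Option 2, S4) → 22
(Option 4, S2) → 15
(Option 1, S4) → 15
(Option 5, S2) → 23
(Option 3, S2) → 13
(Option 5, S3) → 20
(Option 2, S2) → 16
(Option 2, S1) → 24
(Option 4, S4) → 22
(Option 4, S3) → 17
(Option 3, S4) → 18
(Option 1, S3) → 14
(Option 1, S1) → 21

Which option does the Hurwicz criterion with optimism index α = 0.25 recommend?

Option 1: 0.25·22 + 0.75·14 = 16
Option 2: 0.25·24 + 0.75·14 = 16.5
Option 3: 0.25·23 + 0.75·13 = 15.5
Option 4: 0.25·23 + 0.75·15 = 17
Option 5: 0.25·23 + 0.75·16 = 17.75
Highest Hurwicz score = 17.75 → Option 5.

Option 5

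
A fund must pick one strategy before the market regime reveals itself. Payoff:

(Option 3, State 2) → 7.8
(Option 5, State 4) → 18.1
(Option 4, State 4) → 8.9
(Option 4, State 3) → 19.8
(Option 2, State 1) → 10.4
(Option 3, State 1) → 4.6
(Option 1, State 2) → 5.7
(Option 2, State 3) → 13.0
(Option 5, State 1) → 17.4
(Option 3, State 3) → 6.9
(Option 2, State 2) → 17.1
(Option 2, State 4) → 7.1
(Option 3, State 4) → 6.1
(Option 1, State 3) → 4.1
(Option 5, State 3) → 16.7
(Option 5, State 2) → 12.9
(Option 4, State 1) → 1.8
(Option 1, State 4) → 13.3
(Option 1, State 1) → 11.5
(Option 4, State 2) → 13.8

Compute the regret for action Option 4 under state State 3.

Best payoff under State 3 is 19.8.
Regret = 19.8 − 19.8 = 0.0.

0.0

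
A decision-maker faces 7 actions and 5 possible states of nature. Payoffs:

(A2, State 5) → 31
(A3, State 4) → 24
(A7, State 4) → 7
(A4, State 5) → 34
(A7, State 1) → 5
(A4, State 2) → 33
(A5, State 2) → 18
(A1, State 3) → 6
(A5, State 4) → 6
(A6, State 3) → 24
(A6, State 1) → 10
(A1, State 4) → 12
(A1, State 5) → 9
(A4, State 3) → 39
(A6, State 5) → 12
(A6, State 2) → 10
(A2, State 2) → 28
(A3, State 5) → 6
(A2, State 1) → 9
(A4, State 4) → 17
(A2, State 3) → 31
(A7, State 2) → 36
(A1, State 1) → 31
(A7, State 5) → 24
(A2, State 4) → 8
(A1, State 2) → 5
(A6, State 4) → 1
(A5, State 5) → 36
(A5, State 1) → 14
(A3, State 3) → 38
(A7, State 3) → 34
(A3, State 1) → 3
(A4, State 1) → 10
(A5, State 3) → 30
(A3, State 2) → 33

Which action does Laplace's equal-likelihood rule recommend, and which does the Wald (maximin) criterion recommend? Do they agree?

Row averages: A1=12.6, A2=21.4, A3=20.8, A4=26.6, A5=20.8, A6=11.4, A7=21.2
Highest average = 26.6 → A4.
Row minima: A1=5, A2=8, A3=3, A4=10, A5=6, A6=1, A7=5
Best worst-case = 10 → A4.

laplace → A4; maximin → A4 (agree)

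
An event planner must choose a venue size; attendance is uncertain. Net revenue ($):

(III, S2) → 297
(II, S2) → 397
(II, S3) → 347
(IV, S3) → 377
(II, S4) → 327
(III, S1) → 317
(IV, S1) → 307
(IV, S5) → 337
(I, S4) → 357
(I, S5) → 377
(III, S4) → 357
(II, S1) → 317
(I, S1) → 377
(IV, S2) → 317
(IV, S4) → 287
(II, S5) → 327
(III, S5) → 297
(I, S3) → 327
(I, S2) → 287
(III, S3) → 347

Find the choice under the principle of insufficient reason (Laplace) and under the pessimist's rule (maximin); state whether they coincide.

laplace → I; maximin → II (disagree)

Row averages: I=345, II=343, III=323, IV=325
Highest average = 345 → I.
Row minima: I=287, II=317, III=297, IV=287
Best worst-case = 317 → II.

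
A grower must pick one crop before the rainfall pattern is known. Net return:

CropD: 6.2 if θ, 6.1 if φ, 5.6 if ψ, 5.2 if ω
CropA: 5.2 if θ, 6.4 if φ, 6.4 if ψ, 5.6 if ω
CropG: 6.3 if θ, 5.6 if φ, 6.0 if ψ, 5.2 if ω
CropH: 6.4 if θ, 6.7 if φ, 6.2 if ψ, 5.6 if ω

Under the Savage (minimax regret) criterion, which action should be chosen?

Column bests: θ=6.4, φ=6.7, ψ=6.4, ω=5.6.
CropD regrets: 0.2, 0.6, 0.8, 0.4 → max 0.8
CropA regrets: 1.2, 0.3, 0.0, 0.0 → max 1.2
CropG regrets: 0.1, 1.1, 0.4, 0.4 → max 1.1
CropH regrets: 0.0, 0.0, 0.2, 0.0 → max 0.2
Smallest max regret = 0.2 → CropH.

CropH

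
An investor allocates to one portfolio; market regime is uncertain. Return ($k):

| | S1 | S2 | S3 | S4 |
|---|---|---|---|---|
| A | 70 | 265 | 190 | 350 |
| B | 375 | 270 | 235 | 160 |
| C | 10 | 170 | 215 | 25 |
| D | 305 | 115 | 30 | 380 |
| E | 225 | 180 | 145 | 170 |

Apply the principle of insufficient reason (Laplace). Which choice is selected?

Row averages: A=218.75, B=260, C=105, D=207.5, E=180
Highest average = 260 → B.

B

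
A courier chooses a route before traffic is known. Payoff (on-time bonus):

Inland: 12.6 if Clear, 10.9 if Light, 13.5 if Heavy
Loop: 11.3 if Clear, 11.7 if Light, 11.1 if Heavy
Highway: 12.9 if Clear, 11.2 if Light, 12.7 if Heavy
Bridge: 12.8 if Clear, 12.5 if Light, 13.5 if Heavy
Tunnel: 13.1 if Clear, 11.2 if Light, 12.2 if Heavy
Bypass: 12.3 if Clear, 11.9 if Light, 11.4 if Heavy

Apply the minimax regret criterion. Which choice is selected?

Bridge

Column bests: Clear=13.1, Light=12.5, Heavy=13.5.
Inland regrets: 0.5, 1.6, 0.0 → max 1.6
Loop regrets: 1.8, 0.8, 2.4 → max 2.4
Highway regrets: 0.2, 1.3, 0.8 → max 1.3
Bridge regrets: 0.3, 0.0, 0.0 → max 0.3
Tunnel regrets: 0.0, 1.3, 1.3 → max 1.3
Bypass regrets: 0.8, 0.6, 2.1 → max 2.1
Smallest max regret = 0.3 → Bridge.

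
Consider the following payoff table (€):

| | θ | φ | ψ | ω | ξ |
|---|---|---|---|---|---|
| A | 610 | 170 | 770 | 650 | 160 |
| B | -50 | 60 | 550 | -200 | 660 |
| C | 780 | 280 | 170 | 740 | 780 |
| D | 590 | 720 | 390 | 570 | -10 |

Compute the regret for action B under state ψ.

220

Best payoff under ψ is 770.
Regret = 770 − 550 = 220.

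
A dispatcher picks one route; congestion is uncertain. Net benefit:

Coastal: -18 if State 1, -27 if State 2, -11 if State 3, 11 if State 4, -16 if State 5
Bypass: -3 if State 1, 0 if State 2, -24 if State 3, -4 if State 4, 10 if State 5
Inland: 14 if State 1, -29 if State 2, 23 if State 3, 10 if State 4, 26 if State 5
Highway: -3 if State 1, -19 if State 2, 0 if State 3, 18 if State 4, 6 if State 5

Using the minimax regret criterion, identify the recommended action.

Highway

Column bests: State 1=14, State 2=0, State 3=23, State 4=18, State 5=26.
Coastal regrets: 32, 27, 34, 7, 42 → max 42
Bypass regrets: 17, 0, 47, 22, 16 → max 47
Inland regrets: 0, 29, 0, 8, 0 → max 29
Highway regrets: 17, 19, 23, 0, 20 → max 23
Smallest max regret = 23 → Highway.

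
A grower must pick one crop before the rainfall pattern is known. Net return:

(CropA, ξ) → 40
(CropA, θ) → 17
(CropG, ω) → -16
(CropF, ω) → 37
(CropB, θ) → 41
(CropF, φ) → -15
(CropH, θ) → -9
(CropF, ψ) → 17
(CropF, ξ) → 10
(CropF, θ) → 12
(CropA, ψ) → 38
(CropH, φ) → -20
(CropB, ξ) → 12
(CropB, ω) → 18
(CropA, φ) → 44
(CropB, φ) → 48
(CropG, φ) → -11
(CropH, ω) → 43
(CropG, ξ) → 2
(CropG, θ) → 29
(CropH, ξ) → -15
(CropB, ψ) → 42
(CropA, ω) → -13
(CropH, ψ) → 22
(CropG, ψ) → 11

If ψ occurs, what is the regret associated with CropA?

Best payoff under ψ is 42.
Regret = 42 − 38 = 4.

4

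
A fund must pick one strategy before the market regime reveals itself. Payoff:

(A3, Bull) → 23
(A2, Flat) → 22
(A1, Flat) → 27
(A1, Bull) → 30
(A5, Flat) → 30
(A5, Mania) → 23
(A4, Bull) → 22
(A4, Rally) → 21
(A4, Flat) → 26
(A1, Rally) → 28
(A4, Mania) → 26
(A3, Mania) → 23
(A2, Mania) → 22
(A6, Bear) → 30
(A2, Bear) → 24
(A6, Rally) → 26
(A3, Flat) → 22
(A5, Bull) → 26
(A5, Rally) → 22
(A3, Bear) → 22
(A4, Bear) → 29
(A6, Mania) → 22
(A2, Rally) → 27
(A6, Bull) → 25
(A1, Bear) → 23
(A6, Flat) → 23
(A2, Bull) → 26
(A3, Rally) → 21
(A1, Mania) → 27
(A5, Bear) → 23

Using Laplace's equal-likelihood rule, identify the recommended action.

Row averages: A1=27, A2=24.2, A3=22.2, A4=24.8, A5=24.8, A6=25.2
Highest average = 27 → A1.

A1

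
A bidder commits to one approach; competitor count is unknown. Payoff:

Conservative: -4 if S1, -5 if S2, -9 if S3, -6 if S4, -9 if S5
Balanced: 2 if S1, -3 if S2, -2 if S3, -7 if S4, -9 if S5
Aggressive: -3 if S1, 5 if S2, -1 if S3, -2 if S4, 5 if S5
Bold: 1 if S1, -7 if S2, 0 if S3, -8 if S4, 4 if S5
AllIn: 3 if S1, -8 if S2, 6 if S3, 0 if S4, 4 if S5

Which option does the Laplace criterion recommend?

AllIn

Row averages: Conservative=-6.6, Balanced=-3.8, Aggressive=0.8, Bold=-2, AllIn=1
Highest average = 1 → AllIn.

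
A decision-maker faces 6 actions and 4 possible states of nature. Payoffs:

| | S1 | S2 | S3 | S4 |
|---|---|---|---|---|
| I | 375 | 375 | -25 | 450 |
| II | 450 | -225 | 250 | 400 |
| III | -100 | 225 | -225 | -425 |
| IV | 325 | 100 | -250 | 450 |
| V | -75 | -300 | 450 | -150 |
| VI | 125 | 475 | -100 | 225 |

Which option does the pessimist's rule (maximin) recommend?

Row minima: I=-25, II=-225, III=-425, IV=-250, V=-300, VI=-100
Best worst-case = -25 → I.

I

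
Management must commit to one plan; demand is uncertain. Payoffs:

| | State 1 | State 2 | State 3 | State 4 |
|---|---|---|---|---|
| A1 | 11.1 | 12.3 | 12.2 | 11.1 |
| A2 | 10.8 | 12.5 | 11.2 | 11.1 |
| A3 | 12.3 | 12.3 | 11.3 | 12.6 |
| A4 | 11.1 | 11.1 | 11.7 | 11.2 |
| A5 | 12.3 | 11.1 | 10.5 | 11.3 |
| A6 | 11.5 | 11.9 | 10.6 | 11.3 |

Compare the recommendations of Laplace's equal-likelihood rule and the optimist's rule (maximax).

laplace → A3; maximax → A3 (agree)

Row averages: A1=11.675, A2=11.4, A3=12.125, A4=11.275, A5=11.3, A6=11.325
Highest average = 12.125 → A3.
Row maxima: A1=12.3, A2=12.5, A3=12.6, A4=11.7, A5=12.3, A6=11.9
Best best-case = 12.6 → A3.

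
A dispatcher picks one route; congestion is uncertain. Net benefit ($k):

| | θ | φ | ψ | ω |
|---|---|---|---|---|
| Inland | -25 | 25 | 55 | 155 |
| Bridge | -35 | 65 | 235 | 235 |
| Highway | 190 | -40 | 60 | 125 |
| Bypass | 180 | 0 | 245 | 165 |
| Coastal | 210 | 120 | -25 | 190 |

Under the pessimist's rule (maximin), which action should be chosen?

Row minima: Inland=-25, Bridge=-35, Highway=-40, Bypass=0, Coastal=-25
Best worst-case = 0 → Bypass.

Bypass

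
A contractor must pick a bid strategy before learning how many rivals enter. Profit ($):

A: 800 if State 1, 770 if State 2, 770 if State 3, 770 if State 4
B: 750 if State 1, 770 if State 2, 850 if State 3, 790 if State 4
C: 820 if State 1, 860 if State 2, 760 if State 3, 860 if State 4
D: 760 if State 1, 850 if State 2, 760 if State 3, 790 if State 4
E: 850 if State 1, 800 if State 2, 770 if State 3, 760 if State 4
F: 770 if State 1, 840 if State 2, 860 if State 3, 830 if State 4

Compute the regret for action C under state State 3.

Best payoff under State 3 is 860.
Regret = 860 − 760 = 100.

100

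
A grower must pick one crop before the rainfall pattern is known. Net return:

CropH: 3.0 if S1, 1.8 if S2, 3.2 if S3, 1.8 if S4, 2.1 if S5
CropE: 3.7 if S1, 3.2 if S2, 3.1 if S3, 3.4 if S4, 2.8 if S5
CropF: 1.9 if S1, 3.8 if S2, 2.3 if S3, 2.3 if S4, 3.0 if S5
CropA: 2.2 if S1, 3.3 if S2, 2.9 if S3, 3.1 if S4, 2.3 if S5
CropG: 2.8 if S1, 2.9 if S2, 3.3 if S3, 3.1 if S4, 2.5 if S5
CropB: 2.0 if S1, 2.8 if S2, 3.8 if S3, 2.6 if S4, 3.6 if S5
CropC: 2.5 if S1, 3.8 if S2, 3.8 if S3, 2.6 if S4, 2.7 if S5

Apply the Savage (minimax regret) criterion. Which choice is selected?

CropE

Column bests: S1=3.7, S2=3.8, S3=3.8, S4=3.4, S5=3.6.
CropH regrets: 0.7, 2.0, 0.6, 1.6, 1.5 → max 2.0
CropE regrets: 0.0, 0.6, 0.7, 0.0, 0.8 → max 0.8
CropF regrets: 1.8, 0.0, 1.5, 1.1, 0.6 → max 1.8
CropA regrets: 1.5, 0.5, 0.9, 0.3, 1.3 → max 1.5
CropG regrets: 0.9, 0.9, 0.5, 0.3, 1.1 → max 1.1
CropB regrets: 1.7, 1.0, 0.0, 0.8, 0.0 → max 1.7
CropC regrets: 1.2, 0.0, 0.0, 0.8, 0.9 → max 1.2
Smallest max regret = 0.8 → CropE.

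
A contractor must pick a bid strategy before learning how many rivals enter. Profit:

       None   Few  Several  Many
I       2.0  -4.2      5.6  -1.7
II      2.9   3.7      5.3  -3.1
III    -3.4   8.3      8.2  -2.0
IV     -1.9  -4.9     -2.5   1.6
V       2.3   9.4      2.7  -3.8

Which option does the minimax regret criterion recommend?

Column bests: None=2.9, Few=9.4, Several=8.2, Many=1.6.
I regrets: 0.9, 13.6, 2.6, 3.3 → max 13.6
II regrets: 0.0, 5.7, 2.9, 4.7 → max 5.7
III regrets: 6.3, 1.1, 0.0, 3.6 → max 6.3
IV regrets: 4.8, 14.3, 10.7, 0.0 → max 14.3
V regrets: 0.6, 0.0, 5.5, 5.4 → max 5.5
Smallest max regret = 5.5 → V.

V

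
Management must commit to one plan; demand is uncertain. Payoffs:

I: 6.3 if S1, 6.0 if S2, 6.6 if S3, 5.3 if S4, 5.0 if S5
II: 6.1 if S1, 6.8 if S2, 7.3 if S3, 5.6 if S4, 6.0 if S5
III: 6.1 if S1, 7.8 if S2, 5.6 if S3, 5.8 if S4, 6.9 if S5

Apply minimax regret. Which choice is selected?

Column bests: S1=6.3, S2=7.8, S3=7.3, S4=5.8, S5=6.9.
I regrets: 0.0, 1.8, 0.7, 0.5, 1.9 → max 1.9
II regrets: 0.2, 1.0, 0.0, 0.2, 0.9 → max 1.0
III regrets: 0.2, 0.0, 1.7, 0.0, 0.0 → max 1.7
Smallest max regret = 1.0 → II.

II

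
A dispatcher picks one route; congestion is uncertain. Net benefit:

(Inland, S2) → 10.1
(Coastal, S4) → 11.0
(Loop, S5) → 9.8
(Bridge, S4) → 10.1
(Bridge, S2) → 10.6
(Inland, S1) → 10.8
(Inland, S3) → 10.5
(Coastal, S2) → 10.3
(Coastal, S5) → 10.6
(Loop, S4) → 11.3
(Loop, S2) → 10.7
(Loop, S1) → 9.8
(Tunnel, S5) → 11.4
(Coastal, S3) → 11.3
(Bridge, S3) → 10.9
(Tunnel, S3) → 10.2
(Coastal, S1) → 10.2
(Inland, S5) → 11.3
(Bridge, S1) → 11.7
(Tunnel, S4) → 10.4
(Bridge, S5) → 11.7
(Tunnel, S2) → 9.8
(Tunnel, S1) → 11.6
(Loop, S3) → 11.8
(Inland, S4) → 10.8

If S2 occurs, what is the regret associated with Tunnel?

0.9

Best payoff under S2 is 10.7.
Regret = 10.7 − 9.8 = 0.9.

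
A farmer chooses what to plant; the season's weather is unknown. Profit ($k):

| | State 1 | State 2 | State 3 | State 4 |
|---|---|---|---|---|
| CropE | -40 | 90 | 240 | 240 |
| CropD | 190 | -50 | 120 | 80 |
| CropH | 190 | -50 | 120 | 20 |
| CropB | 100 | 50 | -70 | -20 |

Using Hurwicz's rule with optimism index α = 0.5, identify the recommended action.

CropE: 0.5·240 + 0.5·(-40) = 100
CropD: 0.5·190 + 0.5·(-50) = 70
CropH: 0.5·190 + 0.5·(-50) = 70
CropB: 0.5·100 + 0.5·(-70) = 15
Highest Hurwicz score = 100 → CropE.

CropE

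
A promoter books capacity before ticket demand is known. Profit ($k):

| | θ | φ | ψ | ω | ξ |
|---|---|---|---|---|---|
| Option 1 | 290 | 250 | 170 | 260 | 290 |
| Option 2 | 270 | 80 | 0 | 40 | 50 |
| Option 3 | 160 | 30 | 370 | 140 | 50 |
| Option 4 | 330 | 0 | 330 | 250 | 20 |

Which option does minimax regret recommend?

Column bests: θ=330, φ=250, ψ=370, ω=260, ξ=290.
Option 1 regrets: 40, 0, 200, 0, 0 → max 200
Option 2 regrets: 60, 170, 370, 220, 240 → max 370
Option 3 regrets: 170, 220, 0, 120, 240 → max 240
Option 4 regrets: 0, 250, 40, 10, 270 → max 270
Smallest max regret = 200 → Option 1.

Option 1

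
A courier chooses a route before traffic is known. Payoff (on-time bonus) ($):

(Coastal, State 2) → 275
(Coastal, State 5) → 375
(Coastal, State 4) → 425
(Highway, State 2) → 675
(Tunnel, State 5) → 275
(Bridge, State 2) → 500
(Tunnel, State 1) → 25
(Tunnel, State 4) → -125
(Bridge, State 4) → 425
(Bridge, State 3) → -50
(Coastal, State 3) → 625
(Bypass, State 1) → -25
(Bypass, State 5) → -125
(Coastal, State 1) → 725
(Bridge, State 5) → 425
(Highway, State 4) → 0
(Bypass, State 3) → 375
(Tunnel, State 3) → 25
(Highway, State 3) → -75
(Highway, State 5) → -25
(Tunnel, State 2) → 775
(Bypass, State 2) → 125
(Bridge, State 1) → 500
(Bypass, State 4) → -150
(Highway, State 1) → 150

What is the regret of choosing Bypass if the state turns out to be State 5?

Best payoff under State 5 is 425.
Regret = 425 − (-125) = 550.

550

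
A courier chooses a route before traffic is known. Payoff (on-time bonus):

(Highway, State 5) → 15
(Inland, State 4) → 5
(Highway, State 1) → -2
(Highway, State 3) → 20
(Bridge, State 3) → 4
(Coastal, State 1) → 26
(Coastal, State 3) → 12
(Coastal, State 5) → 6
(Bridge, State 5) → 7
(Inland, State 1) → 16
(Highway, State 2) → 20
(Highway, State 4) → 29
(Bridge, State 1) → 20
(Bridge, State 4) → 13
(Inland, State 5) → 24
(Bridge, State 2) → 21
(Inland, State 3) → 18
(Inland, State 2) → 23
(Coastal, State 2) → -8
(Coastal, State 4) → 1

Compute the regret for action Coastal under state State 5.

Best payoff under State 5 is 24.
Regret = 24 − 6 = 18.

18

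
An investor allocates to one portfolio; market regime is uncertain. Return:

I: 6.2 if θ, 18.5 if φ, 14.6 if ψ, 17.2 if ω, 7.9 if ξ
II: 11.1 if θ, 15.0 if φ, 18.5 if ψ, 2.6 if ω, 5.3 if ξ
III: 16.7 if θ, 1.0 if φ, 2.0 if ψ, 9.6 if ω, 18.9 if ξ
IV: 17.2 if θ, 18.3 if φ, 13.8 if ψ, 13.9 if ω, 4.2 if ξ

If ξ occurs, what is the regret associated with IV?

14.7

Best payoff under ξ is 18.9.
Regret = 18.9 − 4.2 = 14.7.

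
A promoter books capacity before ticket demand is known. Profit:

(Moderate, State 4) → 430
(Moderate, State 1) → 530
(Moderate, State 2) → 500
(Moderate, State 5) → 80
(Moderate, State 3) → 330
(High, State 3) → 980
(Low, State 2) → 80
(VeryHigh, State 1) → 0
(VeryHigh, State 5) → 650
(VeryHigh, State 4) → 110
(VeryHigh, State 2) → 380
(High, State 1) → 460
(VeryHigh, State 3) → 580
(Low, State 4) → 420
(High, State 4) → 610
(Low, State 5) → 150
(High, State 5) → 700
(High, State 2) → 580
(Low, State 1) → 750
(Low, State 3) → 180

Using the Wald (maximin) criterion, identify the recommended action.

Row minima: Low=80, Moderate=80, High=460, VeryHigh=0
Best worst-case = 460 → High.

High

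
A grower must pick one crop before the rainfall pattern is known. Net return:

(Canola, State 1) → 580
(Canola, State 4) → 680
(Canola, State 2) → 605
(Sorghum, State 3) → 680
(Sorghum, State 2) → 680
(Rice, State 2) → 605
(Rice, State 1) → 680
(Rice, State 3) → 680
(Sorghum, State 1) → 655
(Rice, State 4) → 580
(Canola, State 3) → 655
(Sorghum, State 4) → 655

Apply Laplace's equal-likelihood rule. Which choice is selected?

Sorghum

Row averages: Canola=630, Sorghum=667.5, Rice=636.25
Highest average = 667.5 → Sorghum.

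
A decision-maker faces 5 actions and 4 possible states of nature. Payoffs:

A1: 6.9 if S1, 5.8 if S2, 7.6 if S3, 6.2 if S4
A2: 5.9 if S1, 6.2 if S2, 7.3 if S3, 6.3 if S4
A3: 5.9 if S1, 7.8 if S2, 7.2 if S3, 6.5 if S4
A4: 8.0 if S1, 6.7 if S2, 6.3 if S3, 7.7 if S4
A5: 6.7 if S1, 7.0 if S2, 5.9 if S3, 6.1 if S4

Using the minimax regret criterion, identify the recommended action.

A4

Column bests: S1=8.0, S2=7.8, S3=7.6, S4=7.7.
A1 regrets: 1.1, 2.0, 0.0, 1.5 → max 2.0
A2 regrets: 2.1, 1.6, 0.3, 1.4 → max 2.1
A3 regrets: 2.1, 0.0, 0.4, 1.2 → max 2.1
A4 regrets: 0.0, 1.1, 1.3, 0.0 → max 1.3
A5 regrets: 1.3, 0.8, 1.7, 1.6 → max 1.7
Smallest max regret = 1.3 → A4.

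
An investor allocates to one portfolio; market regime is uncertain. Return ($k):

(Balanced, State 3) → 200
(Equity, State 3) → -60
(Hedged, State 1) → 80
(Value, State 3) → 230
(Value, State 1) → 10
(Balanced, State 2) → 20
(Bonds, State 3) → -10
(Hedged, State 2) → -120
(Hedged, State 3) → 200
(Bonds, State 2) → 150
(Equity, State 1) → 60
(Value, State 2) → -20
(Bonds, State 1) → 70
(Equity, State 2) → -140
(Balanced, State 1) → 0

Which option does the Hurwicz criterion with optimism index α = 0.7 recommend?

Value

Balanced: 0.7·200 + 0.3·0 = 140
Value: 0.7·230 + 0.3·(-20) = 155
Bonds: 0.7·150 + 0.3·(-10) = 102
Hedged: 0.7·200 + 0.3·(-120) = 104
Equity: 0.7·60 + 0.3·(-140) = 0
Highest Hurwicz score = 155 → Value.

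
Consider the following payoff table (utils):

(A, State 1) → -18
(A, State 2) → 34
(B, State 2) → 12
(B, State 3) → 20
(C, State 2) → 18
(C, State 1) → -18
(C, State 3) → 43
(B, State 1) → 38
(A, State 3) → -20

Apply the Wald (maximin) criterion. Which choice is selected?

Row minima: A=-20, B=12, C=-18
Best worst-case = 12 → B.

B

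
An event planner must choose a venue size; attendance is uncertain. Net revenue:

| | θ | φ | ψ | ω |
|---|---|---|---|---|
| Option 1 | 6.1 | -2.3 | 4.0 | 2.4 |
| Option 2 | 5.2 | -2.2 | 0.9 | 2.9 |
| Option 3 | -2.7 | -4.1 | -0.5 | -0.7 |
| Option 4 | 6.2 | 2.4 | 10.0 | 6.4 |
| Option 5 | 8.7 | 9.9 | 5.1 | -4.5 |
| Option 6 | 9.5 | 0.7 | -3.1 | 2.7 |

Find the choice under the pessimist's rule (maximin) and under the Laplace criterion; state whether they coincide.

maximin → Option 4; laplace → Option 4 (agree)

Row minima: Option 1=-2.3, Option 2=-2.2, Option 3=-4.1, Option 4=2.4, Option 5=-4.5, Option 6=-3.1
Best worst-case = 2.4 → Option 4.
Row averages: Option 1=2.55, Option 2=1.7, Option 3=-2, Option 4=6.25, Option 5=4.8, Option 6=2.45
Highest average = 6.25 → Option 4.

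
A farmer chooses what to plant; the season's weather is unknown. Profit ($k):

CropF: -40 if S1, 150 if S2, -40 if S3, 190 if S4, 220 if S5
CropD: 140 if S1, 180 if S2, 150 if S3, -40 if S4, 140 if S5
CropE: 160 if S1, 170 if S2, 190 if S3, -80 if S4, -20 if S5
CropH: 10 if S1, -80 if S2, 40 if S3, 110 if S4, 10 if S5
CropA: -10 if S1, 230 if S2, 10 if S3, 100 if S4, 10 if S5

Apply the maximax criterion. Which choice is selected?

CropA

Row maxima: CropF=220, CropD=180, CropE=190, CropH=110, CropA=230
Best best-case = 230 → CropA.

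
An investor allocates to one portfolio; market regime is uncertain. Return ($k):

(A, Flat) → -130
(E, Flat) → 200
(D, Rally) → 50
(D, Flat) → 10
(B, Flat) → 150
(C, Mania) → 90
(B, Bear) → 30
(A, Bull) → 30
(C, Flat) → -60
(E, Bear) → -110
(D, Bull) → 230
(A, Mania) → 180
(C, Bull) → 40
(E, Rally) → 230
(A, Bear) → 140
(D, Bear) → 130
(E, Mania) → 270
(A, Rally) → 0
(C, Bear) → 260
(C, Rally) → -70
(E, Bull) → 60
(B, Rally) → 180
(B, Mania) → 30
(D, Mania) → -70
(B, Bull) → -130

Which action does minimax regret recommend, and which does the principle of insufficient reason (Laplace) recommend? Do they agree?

Column bests: Bear=260, Flat=200, Bull=230, Rally=230, Mania=270.
A regrets: 120, 330, 200, 230, 90 → max 330
B regrets: 230, 50, 360, 50, 240 → max 360
C regrets: 0, 260, 190, 300, 180 → max 300
D regrets: 130, 190, 0, 180, 340 → max 340
E regrets: 370, 0, 170, 0, 0 → max 370
Smallest max regret = 300 → C.
Row averages: A=44, B=52, C=52, D=70, E=130
Highest average = 130 → E.

minimax regret → C; laplace → E (disagree)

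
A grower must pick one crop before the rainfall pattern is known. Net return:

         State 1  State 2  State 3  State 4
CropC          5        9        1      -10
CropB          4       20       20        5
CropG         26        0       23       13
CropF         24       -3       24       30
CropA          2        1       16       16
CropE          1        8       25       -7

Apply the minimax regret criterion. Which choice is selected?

Column bests: State 1=26, State 2=20, State 3=25, State 4=30.
CropC regrets: 21, 11, 24, 40 → max 40
CropB regrets: 22, 0, 5, 25 → max 25
CropG regrets: 0, 20, 2, 17 → max 20
CropF regrets: 2, 23, 1, 0 → max 23
CropA regrets: 24, 19, 9, 14 → max 24
CropE regrets: 25, 12, 0, 37 → max 37
Smallest max regret = 20 → CropG.

CropG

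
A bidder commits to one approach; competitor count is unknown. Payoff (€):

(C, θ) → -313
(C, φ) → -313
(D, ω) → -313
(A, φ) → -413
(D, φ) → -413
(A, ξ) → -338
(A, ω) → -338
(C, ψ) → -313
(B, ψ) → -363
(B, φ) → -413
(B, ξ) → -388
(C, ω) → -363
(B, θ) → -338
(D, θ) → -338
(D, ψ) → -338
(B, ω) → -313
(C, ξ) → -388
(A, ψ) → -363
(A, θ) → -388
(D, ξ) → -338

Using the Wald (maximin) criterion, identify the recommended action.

Row minima: A=-413, B=-413, C=-388, D=-413
Best worst-case = -388 → C.

C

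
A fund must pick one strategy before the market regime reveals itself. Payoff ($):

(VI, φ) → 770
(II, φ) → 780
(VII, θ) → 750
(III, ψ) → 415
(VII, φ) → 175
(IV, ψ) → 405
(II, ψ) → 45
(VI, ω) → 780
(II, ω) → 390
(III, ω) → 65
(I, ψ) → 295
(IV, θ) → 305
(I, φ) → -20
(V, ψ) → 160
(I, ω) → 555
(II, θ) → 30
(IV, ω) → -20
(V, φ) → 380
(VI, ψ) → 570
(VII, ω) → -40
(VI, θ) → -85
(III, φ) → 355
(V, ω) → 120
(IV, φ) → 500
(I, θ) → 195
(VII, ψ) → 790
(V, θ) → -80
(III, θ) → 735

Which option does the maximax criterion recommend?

Row maxima: I=555, II=780, III=735, IV=500, V=380, VI=780, VII=790
Best best-case = 790 → VII.

VII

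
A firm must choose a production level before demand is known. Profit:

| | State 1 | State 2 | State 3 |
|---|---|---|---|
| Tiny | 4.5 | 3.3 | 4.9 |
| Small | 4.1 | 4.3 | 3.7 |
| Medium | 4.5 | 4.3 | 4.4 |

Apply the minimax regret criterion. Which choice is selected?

Column bests: State 1=4.5, State 2=4.3, State 3=4.9.
Tiny regrets: 0.0, 1.0, 0.0 → max 1.0
Small regrets: 0.4, 0.0, 1.2 → max 1.2
Medium regrets: 0.0, 0.0, 0.5 → max 0.5
Smallest max regret = 0.5 → Medium.

Medium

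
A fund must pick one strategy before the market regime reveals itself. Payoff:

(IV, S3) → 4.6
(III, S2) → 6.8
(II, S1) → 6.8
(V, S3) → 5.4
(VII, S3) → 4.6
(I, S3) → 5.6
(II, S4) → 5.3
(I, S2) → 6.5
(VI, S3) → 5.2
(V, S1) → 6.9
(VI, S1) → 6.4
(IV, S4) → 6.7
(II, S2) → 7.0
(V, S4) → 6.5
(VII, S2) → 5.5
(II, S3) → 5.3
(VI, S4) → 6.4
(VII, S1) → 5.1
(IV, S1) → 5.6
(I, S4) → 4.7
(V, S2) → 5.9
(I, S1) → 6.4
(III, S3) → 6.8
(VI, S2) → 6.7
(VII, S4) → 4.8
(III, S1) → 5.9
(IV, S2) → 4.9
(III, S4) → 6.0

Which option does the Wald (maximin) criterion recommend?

III

Row minima: I=4.7, II=5.3, III=5.9, IV=4.6, V=5.4, VI=5.2, VII=4.6
Best worst-case = 5.9 → III.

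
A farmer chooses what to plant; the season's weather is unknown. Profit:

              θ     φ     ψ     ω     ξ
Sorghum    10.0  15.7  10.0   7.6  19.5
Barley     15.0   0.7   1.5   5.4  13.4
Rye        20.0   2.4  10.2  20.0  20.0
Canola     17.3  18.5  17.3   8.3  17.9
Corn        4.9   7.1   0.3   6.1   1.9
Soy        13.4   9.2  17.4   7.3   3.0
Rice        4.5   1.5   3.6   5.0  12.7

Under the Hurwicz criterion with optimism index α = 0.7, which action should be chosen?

Sorghum: 0.7·19.5 + 0.3·7.6 = 15.93
Barley: 0.7·15.0 + 0.3·0.7 = 10.71
Rye: 0.7·20.0 + 0.3·2.4 = 14.72
Canola: 0.7·18.5 + 0.3·8.3 = 15.44
Corn: 0.7·7.1 + 0.3·0.3 = 5.06
Soy: 0.7·17.4 + 0.3·3.0 = 13.08
Rice: 0.7·12.7 + 0.3·1.5 = 9.34
Highest Hurwicz score = 15.93 → Sorghum.

Sorghum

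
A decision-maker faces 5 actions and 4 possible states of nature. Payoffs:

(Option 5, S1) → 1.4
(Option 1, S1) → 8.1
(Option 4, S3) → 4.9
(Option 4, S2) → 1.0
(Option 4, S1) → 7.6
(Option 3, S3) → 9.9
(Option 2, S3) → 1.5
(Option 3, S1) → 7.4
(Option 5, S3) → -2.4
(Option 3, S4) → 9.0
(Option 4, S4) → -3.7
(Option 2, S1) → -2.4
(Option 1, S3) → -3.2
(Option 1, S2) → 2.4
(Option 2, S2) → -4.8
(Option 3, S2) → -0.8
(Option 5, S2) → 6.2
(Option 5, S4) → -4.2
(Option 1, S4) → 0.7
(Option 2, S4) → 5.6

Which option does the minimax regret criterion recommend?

Option 3

Column bests: S1=8.1, S2=6.2, S3=9.9, S4=9.0.
Option 1 regrets: 0.0, 3.8, 13.1, 8.3 → max 13.1
Option 2 regrets: 10.5, 11.0, 8.4, 3.4 → max 11.0
Option 3 regrets: 0.7, 7.0, 0.0, 0.0 → max 7.0
Option 4 regrets: 0.5, 5.2, 5.0, 12.7 → max 12.7
Option 5 regrets: 6.7, 0.0, 12.3, 13.2 → max 13.2
Smallest max regret = 7.0 → Option 3.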